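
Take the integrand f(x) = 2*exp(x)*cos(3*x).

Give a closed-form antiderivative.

An antiderivative is F(x) = (3*sin(3*x) + cos(3*x))*exp(x)/5.

Any candidate F(x) must reproduce f(x) exactly when differentiated.
Check: d/dx[(3*sin(3*x) + cos(3*x))*exp(x)/5] = 2*exp(x)*cos(3*x) = f(x).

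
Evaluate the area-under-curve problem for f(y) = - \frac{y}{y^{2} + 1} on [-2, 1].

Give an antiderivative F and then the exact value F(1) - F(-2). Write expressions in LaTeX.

Antiderivative: F(y) = - \frac{\log{\left(y^{4} + 2 y^{2} + 1 \right)}}{4}; value = - \frac{\log{\left(4 \right)}}{4} + \frac{\log{\left(25 \right)}}{4}

f matches the chain-rule pattern g'(h)*h' with inner function h(y) = y^{4} + 2 y^{2} + 1; substituting u = h(y) collapses the integral.
F(y) = - \frac{\log{\left(y^{4} + 2 y^{2} + 1 \right)}}{4} is an antiderivative of f.
Check: d/dy[- \frac{\log{\left(y^{4} + 2 y^{2} + 1 \right)}}{4}] = - \frac{y}{y^{2} + 1} = f(y).
F(1) = - \frac{\log{\left(4 \right)}}{4}; F(-2) = - \frac{\log{\left(25 \right)}}{4}.
Integral = F(1) - F(-2) = - \frac{\log{\left(4 \right)}}{4} + \frac{\log{\left(25 \right)}}{4}.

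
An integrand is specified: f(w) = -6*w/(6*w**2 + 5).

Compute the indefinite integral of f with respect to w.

F(w) = -log(3*w**2 + 5/2)/2 + C

The substitution u = 3*w**2 + 5/2 works: f is exactly (dF/du)*(du/dw) for that inner function.
Check: d/dw[-log(3*w**2 + 5/2)/2] = -6*w/(6*w**2 + 5) = f(w).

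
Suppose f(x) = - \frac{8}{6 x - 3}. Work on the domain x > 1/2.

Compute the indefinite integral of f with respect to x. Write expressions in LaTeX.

F(x) = - \frac{4 \log{\left(x - \frac{1}{2} \right)}}{3} + C

Whatever form F(x) takes, F'(x) = f(x) is non-negotiable.
Check: d/dx[- \frac{4 \log{\left(x - \frac{1}{2} \right)}}{3}] = - \frac{8}{6 x - 3} = f(x).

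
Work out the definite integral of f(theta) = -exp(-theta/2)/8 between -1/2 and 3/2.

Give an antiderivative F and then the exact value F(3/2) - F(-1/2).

Since d/dtheta undoes antidifferentiation here, F'(theta) = f(theta) is required of F(theta).
F(theta) = exp(-theta/2)/4 is an antiderivative of f.
Check: d/dtheta[exp(-theta/2)/4] = -exp(-theta/2)/8 = f(theta).
F(3/2) = exp(-3/4)/4; F(-1/2) = exp(1/4)/4.
Integral = F(3/2) - F(-1/2) = -exp(1/4)/4 + exp(-3/4)/4.

Antiderivative: F(theta) = exp(-theta/2)/4; value = -exp(1/4)/4 + exp(-3/4)/4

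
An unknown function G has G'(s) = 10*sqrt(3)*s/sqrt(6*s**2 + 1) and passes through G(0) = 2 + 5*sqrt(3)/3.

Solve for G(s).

G(s) = sqrt(3)*(5*sqrt(6*s**2 + 1) + 2*sqrt(3))/3

G'(s) matches the chain-rule pattern g'(h)*h' with inner function h(s) = 2*s**2 + 1/3; substituting u = h(s) collapses the integral.
A general antiderivative is 5*sqrt(2*s**2 + 1/3) + C.
The condition gives C = 2 + 5*sqrt(3)/3 - (5*sqrt(3)/3) = 2.
So G(s) = sqrt(3)*(5*sqrt(6*s**2 + 1) + 2*sqrt(3))/3.
Check: d/ds[sqrt(3)*(5*sqrt(6*s**2 + 1) + 2*sqrt(3))/3] = 10*sqrt(3)*s/sqrt(6*s**2 + 1) = G'(s).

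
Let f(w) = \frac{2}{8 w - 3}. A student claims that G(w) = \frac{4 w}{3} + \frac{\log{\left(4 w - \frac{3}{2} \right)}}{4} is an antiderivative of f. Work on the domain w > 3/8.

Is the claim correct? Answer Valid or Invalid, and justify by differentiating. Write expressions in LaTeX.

d/dw[G] = \frac{32 w - 6}{24 w - 9}
d/dw[G] - f(w) = \frac{4}{3} != 0.

Invalid: d/dw[G] - f = \frac{4}{3}, which is not 0.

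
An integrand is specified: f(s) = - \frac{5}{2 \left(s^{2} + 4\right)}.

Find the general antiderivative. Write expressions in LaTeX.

A candidate is checked by its d/ds: the result must match f(s).
Check: d/ds[- \frac{5 \operatorname{atan}{\left(\frac{s}{2} \right)}}{4}] = - \frac{5}{2 s^{2} + 8}, which equals f(s).

F(s) = - \frac{5 \operatorname{atan}{\left(\frac{s}{2} \right)}}{4} + C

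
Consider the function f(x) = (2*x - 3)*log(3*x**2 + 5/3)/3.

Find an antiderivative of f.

An antiderivative is F(x) = (-9*x**2 + 9*x*(x - 3)*log(3*x**2 + 5/3) + 54*x + 5*log(x**2 + 5/9) - 18*sqrt(5)*atan(3*sqrt(5)*x/5))/27.

Differentiate the proposed F(x) back; it has to land on f(x) exactly.
Check: d/dx[(-9*x**2 + 9*x*(x - 3)*log(3*x**2 + 5/3) + 54*x + 5*log(x**2 + 5/9) - 18*sqrt(5)*atan(3*sqrt(5)*x/5))/27] = 2*x*log(3*x**2 + 5/3)/3 - log(3*x**2 + 5/3), which equals f(x).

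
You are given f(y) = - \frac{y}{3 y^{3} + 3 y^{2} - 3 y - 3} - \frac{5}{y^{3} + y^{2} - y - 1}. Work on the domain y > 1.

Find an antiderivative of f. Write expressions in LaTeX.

An antiderivative is F(y) = \frac{- 4 \left(y + 1\right) \log{\left(y - 1 \right)} + 4 \left(y + 1\right) \log{\left(y + 1 \right)} - 7}{3 \left(y + 1\right)}.

The denominator factors as 3 \left(y - 1\right) \left(y + 1\right)^{2}; partial fractions split f into directly integrable pieces: \frac{4}{3 \left(y + 1\right)} + \frac{7}{3 \left(y + 1\right)^{2}} - \frac{4}{3 \left(y - 1\right)}.
Check: d/dy[\frac{- 4 \left(y + 1\right) \log{\left(y - 1 \right)} + 4 \left(y + 1\right) \log{\left(y + 1 \right)} - 7}{3 \left(y + 1\right)}] = \frac{- y - 15}{3 y^{3} + 3 y^{2} - 3 y - 3}, which equals f(y).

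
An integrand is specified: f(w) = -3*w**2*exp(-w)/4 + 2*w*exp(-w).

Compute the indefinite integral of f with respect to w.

f has the shape u'v + uv' for u = 3*w**2/4 - w/2 - 1/2 and v = exp(-w) — it is the derivative of the product u*v.
Check: d/dw[(3*w**2 - 2*w - 2)*exp(-w)/4] = (-3*w**2 + 8*w)*exp(-w)/4, which equals f(w).

F(w) = (3*w**2 - 2*w - 2)*exp(-w)/4 + C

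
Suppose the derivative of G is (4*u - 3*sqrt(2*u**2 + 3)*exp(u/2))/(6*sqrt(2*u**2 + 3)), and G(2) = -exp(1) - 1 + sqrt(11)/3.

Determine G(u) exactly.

A first test for any G(u): its u-derivative must equal the given G'(u).
A general antiderivative is sqrt(2*u**2 + 3)/3 - exp(u/2) + C.
The condition gives C = -exp(1) - 1 + sqrt(11)/3 - (-exp(1) + sqrt(11)/3) = -1.
So G(u) = -(-sqrt(2*u**2 + 3) + 3*exp(u/2) + 3)/3.
Check: d/du[-(-sqrt(2*u**2 + 3) + 3*exp(u/2) + 3)/3] = (4*u - 3*sqrt(2*u**2 + 3)*exp(u/2))/(6*sqrt(2*u**2 + 3)) = G'(u).

G(u) = -(-sqrt(2*u**2 + 3) + 3*exp(u/2) + 3)/3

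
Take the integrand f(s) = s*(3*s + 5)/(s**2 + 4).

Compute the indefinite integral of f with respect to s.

Since d/ds undoes antidifferentiation here, F'(s) = f(s) is required of F(s).
Check: d/ds[(6*s + 5*log(s**2 + 4) - 12*atan(s/2))/2] = (3*s**2 + 5*s)/(s**2 + 4), which equals f(s).

F(s) = (6*s + 5*log(s**2 + 4) - 12*atan(s/2))/2 + C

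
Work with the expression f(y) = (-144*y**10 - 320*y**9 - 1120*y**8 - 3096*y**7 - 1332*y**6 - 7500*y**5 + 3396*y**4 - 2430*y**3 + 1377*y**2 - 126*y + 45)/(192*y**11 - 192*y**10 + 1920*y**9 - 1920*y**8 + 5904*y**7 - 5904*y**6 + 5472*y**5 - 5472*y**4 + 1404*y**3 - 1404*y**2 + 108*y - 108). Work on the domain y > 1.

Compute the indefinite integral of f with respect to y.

F(y) = -(36*y**4*log(y - 1) + 80*y**4*atan(y) + 162*y**2*log(y - 1) + 360*y**2*atan(y) - 18*y + 27*log(y - 1) + 60*atan(y))/(12*(4*y**4 + 18*y**2 + 3)) + C

Whatever form F(y) takes, F'(y) = f(y) is non-negotiable.
Check: d/dy[-(36*y**4*log(y - 1) + 80*y**4*atan(y) + 162*y**2*log(y - 1) + 360*y**2*atan(y) - 18*y + 27*log(y - 1) + 60*atan(y))/(12*(4*y**4 + 18*y**2 + 3))] = (-144*y**10 - 320*y**9 - 1120*y**8 - 3096*y**7 - 1332*y**6 - 7500*y**5 + 3396*y**4 - 2430*y**3 + 1377*y**2 - 126*y + 45)/(192*y**11 - 192*y**10 + 1920*y**9 - 1920*y**8 + 5904*y**7 - 5904*y**6 + 5472*y**5 - 5472*y**4 + 1404*y**3 - 1404*y**2 + 108*y - 108) = f(y).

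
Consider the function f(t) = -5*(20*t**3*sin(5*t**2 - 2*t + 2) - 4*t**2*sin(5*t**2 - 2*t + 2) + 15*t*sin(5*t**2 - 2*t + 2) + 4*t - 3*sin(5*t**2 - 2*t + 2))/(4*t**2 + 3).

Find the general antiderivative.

F(t) = -5*log(4*t**2 + 3)/2 + 5*cos(5*t**2 - 2*t + 2)/2 + C

Differentiate the proposed F(t) back; it has to land on f(t) exactly.
Check: d/dt[-5*log(4*t**2 + 3)/2 + 5*cos(5*t**2 - 2*t + 2)/2] = (-100*t**3*sin(5*t**2 - 2*t + 2) + 20*t**2*sin(5*t**2 - 2*t + 2) - 75*t*sin(5*t**2 - 2*t + 2) - 20*t + 15*sin(5*t**2 - 2*t + 2))/(4*t**2 + 3), which equals f(t).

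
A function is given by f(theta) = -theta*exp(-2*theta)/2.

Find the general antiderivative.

F(theta) = (2*theta + 1)*exp(-2*theta)/8 + C

f has the shape u'v + uv' for u = theta/4 + 1/8 and v = exp(-2*theta) — it is the derivative of the product u*v.
Check: d/dtheta[(2*theta + 1)*exp(-2*theta)/8] = -theta*exp(-2*theta)/2 = f(theta).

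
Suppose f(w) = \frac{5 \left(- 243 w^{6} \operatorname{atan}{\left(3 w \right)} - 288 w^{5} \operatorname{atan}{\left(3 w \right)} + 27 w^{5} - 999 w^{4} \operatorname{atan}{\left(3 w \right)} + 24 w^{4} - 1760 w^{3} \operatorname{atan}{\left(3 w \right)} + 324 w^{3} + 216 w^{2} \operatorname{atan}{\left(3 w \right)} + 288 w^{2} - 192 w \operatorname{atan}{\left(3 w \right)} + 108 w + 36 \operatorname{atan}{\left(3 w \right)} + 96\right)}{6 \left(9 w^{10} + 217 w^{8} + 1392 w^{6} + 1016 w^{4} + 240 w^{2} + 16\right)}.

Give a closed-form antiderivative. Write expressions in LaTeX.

Recover f(w) by differentiating a candidate F(w); any mismatch rules it out.
Check: d/dw[\frac{5 \left(9 w + 8\right) \operatorname{atan}{\left(3 w \right)}}{6 \left(w^{4} + 12 w^{2} + 4\right)}] = \frac{- 1215 w^{6} \operatorname{atan}{\left(3 w \right)} - 1440 w^{5} \operatorname{atan}{\left(3 w \right)} + 135 w^{5} - 4995 w^{4} \operatorname{atan}{\left(3 w \right)} + 120 w^{4} - 8800 w^{3} \operatorname{atan}{\left(3 w \right)} + 1620 w^{3} + 1080 w^{2} \operatorname{atan}{\left(3 w \right)} + 1440 w^{2} - 960 w \operatorname{atan}{\left(3 w \right)} + 540 w + 180 \operatorname{atan}{\left(3 w \right)} + 480}{54 w^{10} + 1302 w^{8} + 8352 w^{6} + 6096 w^{4} + 1440 w^{2} + 96}, which equals f(w).

An antiderivative is F(w) = \frac{5 \left(9 w + 8\right) \operatorname{atan}{\left(3 w \right)}}{6 \left(w^{4} + 12 w^{2} + 4\right)}.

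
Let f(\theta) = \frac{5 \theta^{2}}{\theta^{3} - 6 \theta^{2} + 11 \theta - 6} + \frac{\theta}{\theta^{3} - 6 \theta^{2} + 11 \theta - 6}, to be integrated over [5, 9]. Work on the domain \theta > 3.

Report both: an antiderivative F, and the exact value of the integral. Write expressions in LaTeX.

Antiderivative: F(\theta) = 24 \log{\left(\theta - 3 \right)} - 22 \log{\left(\theta - 2 \right)} + 3 \log{\left(\theta - 1 \right)}; value = - 22 \log{\left(7 \right)} - 24 \log{\left(2 \right)} - 3 \log{\left(4 \right)} + 3 \log{\left(8 \right)} + 22 \log{\left(3 \right)} + 24 \log{\left(6 \right)}

The denominator factors as \left(\theta - 3\right) \left(\theta - 2\right) \left(\theta - 1\right); partial fractions split f into directly integrable pieces: \frac{3}{\theta - 1} - \frac{22}{\theta - 2} + \frac{24}{\theta - 3}.
F(\theta) = 24 \log{\left(\theta - 3 \right)} - 22 \log{\left(\theta - 2 \right)} + 3 \log{\left(\theta - 1 \right)} is an antiderivative of f.
Check: d/d\theta[24 \log{\left(\theta - 3 \right)} - 22 \log{\left(\theta - 2 \right)} + 3 \log{\left(\theta - 1 \right)}] = \frac{5 \theta^{2} + \theta}{\theta^{3} - 6 \theta^{2} + 11 \theta - 6}, which equals f(\theta).
F(9) = - 22 \log{\left(7 \right)} + 3 \log{\left(8 \right)} + 24 \log{\left(6 \right)}; F(5) = - 22 \log{\left(3 \right)} + 3 \log{\left(4 \right)} + 24 \log{\left(2 \right)}.
Integral = F(9) - F(5) = - 22 \log{\left(7 \right)} - 24 \log{\left(2 \right)} - 3 \log{\left(4 \right)} + 3 \log{\left(8 \right)} + 22 \log{\left(3 \right)} + 24 \log{\left(6 \right)}.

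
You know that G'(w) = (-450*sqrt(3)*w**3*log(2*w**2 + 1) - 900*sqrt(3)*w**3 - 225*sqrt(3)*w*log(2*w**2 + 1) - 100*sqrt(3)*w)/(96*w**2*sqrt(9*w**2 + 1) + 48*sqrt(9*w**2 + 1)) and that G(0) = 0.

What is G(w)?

Recognize the product-rule pattern: G'(w) = u'v + uv' with u = -25*sqrt(3*w**2 + 1/3)/16, v = log(2*w**2 + 1), so integration by parts undoes it.
A general antiderivative is -25*sqrt(3*w**2 + 1/3)*log(2*w**2 + 1)/16 + C.
The condition gives C = 0 - (0) = 0.
So G(w) = -25*sqrt(3)*sqrt(9*w**2 + 1)*log(2*w**2 + 1)/48.
Check: d/dw[-25*sqrt(3)*sqrt(9*w**2 + 1)*log(2*w**2 + 1)/48] = (-450*sqrt(3)*w**3*log(2*w**2 + 1) - 900*sqrt(3)*w**3 - 225*sqrt(3)*w*log(2*w**2 + 1) - 100*sqrt(3)*w)/(96*w**2*sqrt(9*w**2 + 1) + 48*sqrt(9*w**2 + 1)) = G'(w).

G(w) = -25*sqrt(3)*sqrt(9*w**2 + 1)*log(2*w**2 + 1)/48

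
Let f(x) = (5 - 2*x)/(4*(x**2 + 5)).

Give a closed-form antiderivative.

A candidate is checked by its d/dx: the result must match f(x).
Check: d/dx[(-log(x**2 + 5) + sqrt(5)*atan(sqrt(5)*x/5))/4] = (5 - 2*x)/(4*x**2 + 20), which equals f(x).

An antiderivative is F(x) = (-log(x**2 + 5) + sqrt(5)*atan(sqrt(5)*x/5))/4.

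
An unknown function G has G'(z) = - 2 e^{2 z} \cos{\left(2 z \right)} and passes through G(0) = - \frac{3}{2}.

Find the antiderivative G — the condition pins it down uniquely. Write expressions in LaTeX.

G(z) = - \frac{e^{2 z} \sin{\left(2 z \right)}}{2} - \frac{e^{2 z} \cos{\left(2 z \right)}}{2} - 1

Check a candidate G(z) by differentiating: d/dz[G] must match the given G'(z).
A general antiderivative is - \frac{e^{2 z} \sin{\left(2 z \right)}}{2} - \frac{e^{2 z} \cos{\left(2 z \right)}}{2} + C.
The condition gives C = - \frac{3}{2} - (- \frac{1}{2}) = -1.
So G(z) = - \frac{e^{2 z} \sin{\left(2 z \right)}}{2} - \frac{e^{2 z} \cos{\left(2 z \right)}}{2} - 1.
Check: d/dz[- \frac{e^{2 z} \sin{\left(2 z \right)}}{2} - \frac{e^{2 z} \cos{\left(2 z \right)}}{2} - 1] = - 2 e^{2 z} \cos{\left(2 z \right)} = G'(z).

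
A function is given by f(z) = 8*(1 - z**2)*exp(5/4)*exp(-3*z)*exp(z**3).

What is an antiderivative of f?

f has the shape u'v + uv' for u = -8*exp(-3*z)/3 and v = exp(z**3 + 5/4) — it is the derivative of the product u*v.
Check: d/dz[-8*exp(5/4)*exp(-3*z)*exp(z**3)/3] = (-8*z**2*exp(5/4)*exp(z**3) + 8*exp(5/4)*exp(z**3))*exp(-3*z), which equals f(z).

An antiderivative is F(z) = -8*exp(5/4)*exp(-3*z)*exp(z**3)/3.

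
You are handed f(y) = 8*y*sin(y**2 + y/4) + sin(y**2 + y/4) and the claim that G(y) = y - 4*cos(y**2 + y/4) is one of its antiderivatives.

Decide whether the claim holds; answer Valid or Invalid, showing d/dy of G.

d/dy[G] = 8*y*sin(y**2 + y/4) + sin(y**2 + y/4) + 1
d/dy[G] - f(y) = 1 != 0.

Invalid: d/dy[G] - f = 1, which is not 0.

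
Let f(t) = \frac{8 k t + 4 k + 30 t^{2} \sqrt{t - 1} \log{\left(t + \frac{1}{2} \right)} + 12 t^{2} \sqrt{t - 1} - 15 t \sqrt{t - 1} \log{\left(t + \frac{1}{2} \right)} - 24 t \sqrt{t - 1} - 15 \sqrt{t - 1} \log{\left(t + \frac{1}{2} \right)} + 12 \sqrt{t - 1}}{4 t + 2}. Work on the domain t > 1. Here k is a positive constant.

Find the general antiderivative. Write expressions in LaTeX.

Differentiate the proposed F(t) back; it has to land on f(t) exactly.
Check: d/dt[2 k t + 3 t^{2} \sqrt{t - 1} \log{\left(t + \frac{1}{2} \right)} - 6 t \sqrt{t - 1} \log{\left(t + \frac{1}{2} \right)} + 3 \sqrt{t - 1} \log{\left(t + \frac{1}{2} \right)}] = \frac{8 k t \sqrt{t - 1} + 4 k \sqrt{t - 1} + 30 t^{3} \log{\left(t + \frac{1}{2} \right)} + 12 t^{3} - 45 t^{2} \log{\left(t + \frac{1}{2} \right)} - 36 t^{2} + 36 t + 15 \log{\left(t + \frac{1}{2} \right)} - 12}{4 t \sqrt{t - 1} + 2 \sqrt{t - 1}}, which equals f(t).

F(t) = 2 k t + 3 t^{2} \sqrt{t - 1} \log{\left(t + \frac{1}{2} \right)} - 6 t \sqrt{t - 1} \log{\left(t + \frac{1}{2} \right)} + 3 \sqrt{t - 1} \log{\left(t + \frac{1}{2} \right)} + C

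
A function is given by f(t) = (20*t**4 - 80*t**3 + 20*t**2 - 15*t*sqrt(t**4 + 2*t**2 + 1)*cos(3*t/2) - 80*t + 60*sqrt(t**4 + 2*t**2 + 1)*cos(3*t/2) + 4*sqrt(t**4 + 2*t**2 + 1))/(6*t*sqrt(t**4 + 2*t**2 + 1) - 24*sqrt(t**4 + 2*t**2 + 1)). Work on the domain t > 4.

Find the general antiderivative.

Any candidate F(t) must reproduce f(t) exactly when differentiated.
Check: d/dt[5*sqrt(t**4 + 2*t**2 + 1)/3 + 2*log(t/2 - 2)/3 - 5*sin(3*t/2)/3] = (20*t**4 - 80*t**3 + 20*t**2 - 15*t*sqrt(t**4 + 2*t**2 + 1)*cos(3*t/2) - 80*t + 60*sqrt(t**4 + 2*t**2 + 1)*cos(3*t/2) + 4*sqrt(t**4 + 2*t**2 + 1))/(6*t*sqrt(t**4 + 2*t**2 + 1) - 24*sqrt(t**4 + 2*t**2 + 1)) = f(t).

F(t) = 5*sqrt(t**4 + 2*t**2 + 1)/3 + 2*log(t/2 - 2)/3 - 5*sin(3*t/2)/3 + C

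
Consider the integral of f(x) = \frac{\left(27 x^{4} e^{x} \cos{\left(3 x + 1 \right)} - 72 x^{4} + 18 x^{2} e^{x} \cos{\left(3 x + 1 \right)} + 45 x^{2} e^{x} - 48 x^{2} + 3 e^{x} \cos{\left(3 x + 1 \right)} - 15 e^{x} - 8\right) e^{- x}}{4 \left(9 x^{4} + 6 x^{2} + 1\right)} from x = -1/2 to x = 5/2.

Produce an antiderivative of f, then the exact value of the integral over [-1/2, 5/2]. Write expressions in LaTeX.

Antiderivative: F(x) = - \frac{5 x}{4 x^{2} + \frac{4}{3}} + \frac{\sin{\left(3 x + 1 \right)}}{4} + 2 e^{- x}; value = - 2 e^{\frac{1}{2}} - \frac{855}{553} + \frac{\sin{\left(\frac{1}{2} \right)}}{4} + \frac{2}{e^{\frac{5}{2}}} + \frac{\sin{\left(\frac{17}{2} \right)}}{4}

Since d/dx undoes antidifferentiation here, F'(x) = f(x) is required of F(x).
F(x) = - \frac{5 x}{4 x^{2} + \frac{4}{3}} + \frac{\sin{\left(3 x + 1 \right)}}{4} + 2 e^{- x} is an antiderivative of f.
Check: d/dx[- \frac{5 x}{4 x^{2} + \frac{4}{3}} + \frac{\sin{\left(3 x + 1 \right)}}{4} + 2 e^{- x}] = \frac{27 x^{4} e^{x} \cos{\left(3 x + 1 \right)} - 72 x^{4} + 18 x^{2} e^{x} \cos{\left(3 x + 1 \right)} + 45 x^{2} e^{x} - 48 x^{2} + 3 e^{x} \cos{\left(3 x + 1 \right)} - 15 e^{x} - 8}{36 x^{4} e^{x} + 24 x^{2} e^{x} + 4 e^{x}}, which equals f(x).
F(5/2) = - \frac{75}{158} + \frac{2}{e^{\frac{5}{2}}} + \frac{\sin{\left(\frac{17}{2} \right)}}{4}; F(-1/2) = - \frac{\sin{\left(\frac{1}{2} \right)}}{4} + \frac{15}{14} + 2 e^{\frac{1}{2}}.
Integral = F(5/2) - F(-1/2) = - 2 e^{\frac{1}{2}} - \frac{855}{553} + \frac{\sin{\left(\frac{1}{2} \right)}}{4} + \frac{2}{e^{\frac{5}{2}}} + \frac{\sin{\left(\frac{17}{2} \right)}}{4}.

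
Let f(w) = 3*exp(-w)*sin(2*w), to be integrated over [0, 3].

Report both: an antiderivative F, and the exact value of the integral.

A first test for any F(w): its w-derivative must equal f(w) identically.
F(w) = 3*(-sin(2*w) - 2*cos(2*w))*exp(-w)/5 is an antiderivative of f.
Check: d/dw[3*(-sin(2*w) - 2*cos(2*w))*exp(-w)/5] = 3*exp(-w)*sin(2*w) = f(w).
F(3) = -6*exp(-3)*cos(6)/5 - 3*exp(-3)*sin(6)/5; F(0) = -6/5.
Integral = F(3) - F(0) = -6*exp(-3)*cos(6)/5 - 3*exp(-3)*sin(6)/5 + 6/5.

Antiderivative: F(w) = 3*(-sin(2*w) - 2*cos(2*w))*exp(-w)/5; value = -6*exp(-3)*cos(6)/5 - 3*exp(-3)*sin(6)/5 + 6/5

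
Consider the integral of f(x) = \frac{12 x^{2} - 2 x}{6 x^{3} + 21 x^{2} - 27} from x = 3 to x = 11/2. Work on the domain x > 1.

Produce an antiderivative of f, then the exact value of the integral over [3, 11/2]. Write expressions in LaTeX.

Factor the denominator (3 \left(x - 1\right) \left(x + 3\right) \left(2 x + 3\right)) and decompose: f = - \frac{8}{3 \left(2 x + 3\right)} + \frac{19}{6 \left(x + 3\right)} + \frac{1}{6 \left(x - 1\right)}; each piece integrates to a log, atan, or power term.
F(x) = \frac{\log{\left(x - 1 \right)} - 8 \log{\left(x + \frac{3}{2} \right)} + 19 \log{\left(x + 3 \right)}}{6} is an antiderivative of f.
Check: d/dx[\frac{\log{\left(x - 1 \right)} - 8 \log{\left(x + \frac{3}{2} \right)} + 19 \log{\left(x + 3 \right)}}{6}] = \frac{12 x^{2} - 2 x}{6 x^{3} + 21 x^{2} - 27} = f(x).
F(11/2) = - \frac{4 \log{\left(7 \right)}}{3} + \frac{\log{\left(\frac{9}{2} \right)}}{6} + \frac{19 \log{\left(\frac{17}{2} \right)}}{6}; F(3) = - \frac{4 \log{\left(\frac{9}{2} \right)}}{3} + \frac{\log{\left(2 \right)}}{6} + \frac{19 \log{\left(6 \right)}}{6}.
Integral = F(11/2) - F(3) = - \frac{19 \log{\left(6 \right)}}{6} - \frac{4 \log{\left(7 \right)}}{3} - \frac{\log{\left(2 \right)}}{6} + \frac{3 \log{\left(\frac{9}{2} \right)}}{2} + \frac{19 \log{\left(\frac{17}{2} \right)}}{6}.

Antiderivative: F(x) = \frac{\log{\left(x - 1 \right)} - 8 \log{\left(x + \frac{3}{2} \right)} + 19 \log{\left(x + 3 \right)}}{6}; value = - \frac{19 \log{\left(6 \right)}}{6} - \frac{4 \log{\left(7 \right)}}{3} - \frac{\log{\left(2 \right)}}{6} + \frac{3 \log{\left(\frac{9}{2} \right)}}{2} + \frac{19 \log{\left(\frac{17}{2} \right)}}{6}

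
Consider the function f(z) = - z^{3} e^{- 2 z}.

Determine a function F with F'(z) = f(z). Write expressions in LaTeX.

An antiderivative is F(z) = \frac{\left(4 z^{3} + 6 z^{2} + 6 z + 3\right) e^{- 2 z}}{8}.

Recognize the product-rule pattern: f = u'v + uv' with u = \frac{z^{3}}{2} + \frac{3 z^{2}}{4} + \frac{3 z}{4} + \frac{3}{8}, v = e^{- 2 z}, so integration by parts undoes it.
Check: d/dz[\frac{\left(4 z^{3} + 6 z^{2} + 6 z + 3\right) e^{- 2 z}}{8}] = - z^{3} e^{- 2 z} = f(z).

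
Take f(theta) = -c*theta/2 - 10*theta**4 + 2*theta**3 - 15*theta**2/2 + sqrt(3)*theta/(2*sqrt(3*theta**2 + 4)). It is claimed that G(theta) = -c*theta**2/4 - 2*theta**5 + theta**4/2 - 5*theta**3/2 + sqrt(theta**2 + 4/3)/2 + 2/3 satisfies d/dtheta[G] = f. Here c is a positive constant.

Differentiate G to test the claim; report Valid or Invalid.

Valid. The derivative of G reproduces f.

d/dtheta[G] = (-c*theta*sqrt(3*theta**2 + 4) - 20*theta**4*sqrt(3*theta**2 + 4) + 4*theta**3*sqrt(3*theta**2 + 4) - 15*theta**2*sqrt(3*theta**2 + 4) + sqrt(3)*theta)/(2*sqrt(3*theta**2 + 4))
This equals f(theta) exactly, so the claim holds.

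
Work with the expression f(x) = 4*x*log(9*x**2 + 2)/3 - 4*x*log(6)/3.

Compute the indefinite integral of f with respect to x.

F(x) = 2*x**2*log(9*x**2 + 2)/3 - 2*x**2*log(6)/3 - 2*x**2/3 + 4*log(9*x**2 + 2)/27 + C

The integrand splits into summands that can be handled one at a time.
Check: d/dx[2*x**2*log(9*x**2 + 2)/3 - 2*x**2*log(6)/3 - 2*x**2/3 + 4*log(9*x**2 + 2)/27] = 4*x*log(9*x**2 + 2)/3 - 4*x*log(6)/3 = f(x).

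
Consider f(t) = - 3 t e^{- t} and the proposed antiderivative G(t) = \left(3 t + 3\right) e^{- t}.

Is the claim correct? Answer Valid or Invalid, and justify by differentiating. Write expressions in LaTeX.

d/dt[G] = - 3 t e^{- t}
This equals f(t) exactly, so the claim holds.

Valid - differentiating G returns exactly f.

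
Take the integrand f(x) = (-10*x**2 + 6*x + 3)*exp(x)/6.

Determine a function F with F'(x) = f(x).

An antiderivative is F(x) = (-10*x**2 + 26*x - 23)*exp(x)/6.

f has the shape u'v + uv' for u = -5*x**2/3 + 13*x/3 - 23/6 and v = exp(x) — it is the derivative of the product u*v.
Check: d/dx[(-10*x**2 + 26*x - 23)*exp(x)/6] = -5*x**2*exp(x)/3 + x*exp(x) + exp(x)/2, which equals f(x).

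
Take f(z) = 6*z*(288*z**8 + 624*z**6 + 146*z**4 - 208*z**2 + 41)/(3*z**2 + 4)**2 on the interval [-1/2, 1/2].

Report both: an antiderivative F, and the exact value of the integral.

Whatever form F(z) takes, F'(z) = f(z) is non-negotiable.
F(z) = (192*z**8 + 112*z**6 - 156*z**4 + 45*z**2 - 22)/(6*z**2 + 8) is an antiderivative of f.
Check: d/dz[(192*z**8 + 112*z**6 - 156*z**4 + 45*z**2 - 22)/(6*z**2 + 8)] = (1728*z**9 + 3744*z**7 + 876*z**5 - 1248*z**3 + 246*z)/(9*z**4 + 24*z**2 + 16), which equals f(z).
F(1/2) = -36/19; F(-1/2) = -36/19.
Integral = F(1/2) - F(-1/2) = 0.

Antiderivative: F(z) = (192*z**8 + 112*z**6 - 156*z**4 + 45*z**2 - 22)/(6*z**2 + 8); value = 0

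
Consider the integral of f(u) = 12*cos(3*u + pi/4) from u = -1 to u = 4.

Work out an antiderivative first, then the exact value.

Antiderivative: F(u) = 4*sin(3*u + pi/4); value = 4*sin(pi/4 + 12) - 4*cos(pi/4 + 3)

A first test for any F(u): its u-derivative must equal f(u) identically.
F(u) = 4*sin(3*u + pi/4) is an antiderivative of f.
Check: d/du[4*sin(3*u + pi/4)] = 12*cos(3*u + pi/4) = f(u).
F(4) = 4*sin(pi/4 + 12); F(-1) = 4*cos(pi/4 + 3).
Integral = F(4) - F(-1) = 4*sin(pi/4 + 12) - 4*cos(pi/4 + 3).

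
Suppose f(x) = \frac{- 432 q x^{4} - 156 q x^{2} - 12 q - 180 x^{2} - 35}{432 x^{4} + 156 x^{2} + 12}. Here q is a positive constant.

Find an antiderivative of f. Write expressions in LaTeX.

An antiderivative is F(x) = - \frac{12 q x + 4 \operatorname{atan}{\left(2 x \right)} + 9 \operatorname{atan}{\left(3 x \right)}}{12}.

Differentiate the proposed F(x) back; it has to land on f(x) exactly.
Check: d/dx[- \frac{12 q x + 4 \operatorname{atan}{\left(2 x \right)} + 9 \operatorname{atan}{\left(3 x \right)}}{12}] = \frac{- 432 q x^{4} - 156 q x^{2} - 12 q - 180 x^{2} - 35}{432 x^{4} + 156 x^{2} + 12} = f(x).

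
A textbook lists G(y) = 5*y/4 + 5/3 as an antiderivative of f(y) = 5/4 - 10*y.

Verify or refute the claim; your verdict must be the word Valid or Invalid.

Invalid: d/dy[G] - f = 10*y, which is not 0.

d/dy[G] = 5/4
d/dy[G] - f(y) = 10*y != 0.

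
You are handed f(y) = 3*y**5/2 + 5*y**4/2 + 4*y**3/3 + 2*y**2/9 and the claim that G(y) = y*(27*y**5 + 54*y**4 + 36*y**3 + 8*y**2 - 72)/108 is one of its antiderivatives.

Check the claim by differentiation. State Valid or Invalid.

d/dy[G] = 3*y**5/2 + 5*y**4/2 + 4*y**3/3 + 2*y**2/9 - 2/3
d/dy[G] - f(y) = -2/3 != 0.

Invalid: d/dy[G] - f = -2/3, which is not 0.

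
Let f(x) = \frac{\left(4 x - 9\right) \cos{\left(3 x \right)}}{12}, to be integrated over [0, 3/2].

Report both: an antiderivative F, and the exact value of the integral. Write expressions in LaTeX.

Antiderivative: F(x) = \frac{12 x \sin{\left(3 x \right)} - 27 \sin{\left(3 x \right)} + 4 \cos{\left(3 x \right)}}{108}; value = - \frac{1}{27} + \frac{\cos{\left(\frac{9}{2} \right)}}{27} - \frac{\sin{\left(\frac{9}{2} \right)}}{12}

Recover f(x) by differentiating a candidate F(x); any mismatch rules it out.
F(x) = \frac{12 x \sin{\left(3 x \right)} - 27 \sin{\left(3 x \right)} + 4 \cos{\left(3 x \right)}}{108} is an antiderivative of f.
Check: d/dx[\frac{12 x \sin{\left(3 x \right)} - 27 \sin{\left(3 x \right)} + 4 \cos{\left(3 x \right)}}{108}] = \frac{x \cos{\left(3 x \right)}}{3} - \frac{3 \cos{\left(3 x \right)}}{4}, which equals f(x).
F(3/2) = \frac{\cos{\left(\frac{9}{2} \right)}}{27} - \frac{\sin{\left(\frac{9}{2} \right)}}{12}; F(0) = \frac{1}{27}.
Integral = F(3/2) - F(0) = - \frac{1}{27} + \frac{\cos{\left(\frac{9}{2} \right)}}{27} - \frac{\sin{\left(\frac{9}{2} \right)}}{12}.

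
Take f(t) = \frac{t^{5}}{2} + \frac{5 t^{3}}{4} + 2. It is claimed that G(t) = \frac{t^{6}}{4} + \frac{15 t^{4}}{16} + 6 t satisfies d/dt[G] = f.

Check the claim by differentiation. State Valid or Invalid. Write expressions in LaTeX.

Invalid: d/dt[G] - f = t^{5} + \frac{5 t^{3}}{2} + 4, which is not 0.

d/dt[G] = \frac{3 t^{5}}{2} + \frac{15 t^{3}}{4} + 6
d/dt[G] - f(t) = t^{5} + \frac{5 t^{3}}{2} + 4 != 0.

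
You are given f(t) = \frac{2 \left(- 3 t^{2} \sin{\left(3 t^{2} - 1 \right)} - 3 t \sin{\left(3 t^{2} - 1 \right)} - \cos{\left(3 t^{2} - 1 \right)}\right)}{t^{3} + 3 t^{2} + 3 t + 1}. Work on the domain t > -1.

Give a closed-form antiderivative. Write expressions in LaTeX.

f has the shape u'v + uv' for u = \frac{1}{\left(t + 1\right)^{2}} and v = \cos{\left(3 t^{2} - 1 \right)} — it is the derivative of the product u*v.
Check: d/dt[\frac{\cos{\left(3 t^{2} - 1 \right)}}{t^{2} + 2 t + 1}] = \frac{- 6 t^{2} \sin{\left(3 t^{2} - 1 \right)} - 6 t \sin{\left(3 t^{2} - 1 \right)} - 2 \cos{\left(3 t^{2} - 1 \right)}}{t^{3} + 3 t^{2} + 3 t + 1}, which equals f(t).

An antiderivative is F(t) = \frac{\cos{\left(3 t^{2} - 1 \right)}}{t^{2} + 2 t + 1}.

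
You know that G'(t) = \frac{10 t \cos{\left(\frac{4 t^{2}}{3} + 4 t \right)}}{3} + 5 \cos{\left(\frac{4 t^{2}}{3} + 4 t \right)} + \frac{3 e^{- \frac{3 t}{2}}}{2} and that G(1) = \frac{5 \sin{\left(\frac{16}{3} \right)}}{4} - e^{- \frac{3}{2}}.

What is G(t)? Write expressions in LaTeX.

G(t) = \frac{5 \sin{\left(\frac{4 t^{2}}{3} + 4 t \right)}}{4} - e^{- \frac{3 t}{2}}

Integrate term by term and add the pieces.
A general antiderivative is \frac{5 \sin{\left(\frac{4 t^{2}}{3} + 4 t \right)}}{4} - e^{- \frac{3 t}{2}} + C.
The condition gives C = \frac{5 \sin{\left(\frac{16}{3} \right)}}{4} - e^{- \frac{3}{2}} - (\frac{5 \sin{\left(\frac{16}{3} \right)}}{4} - e^{- \frac{3}{2}}) = 0.
So G(t) = \frac{5 \sin{\left(\frac{4 t^{2}}{3} + 4 t \right)}}{4} - e^{- \frac{3 t}{2}}.
Check: d/dt[\frac{5 \sin{\left(\frac{4 t^{2}}{3} + 4 t \right)}}{4} - e^{- \frac{3 t}{2}}] = \frac{\left(20 t e^{\frac{3 t}{2}} \cos{\left(\frac{4 t^{2}}{3} + 4 t \right)} + 30 e^{\frac{3 t}{2}} \cos{\left(\frac{4 t^{2}}{3} + 4 t \right)} + 9\right) e^{- \frac{3 t}{2}}}{6}, which equals G'(t).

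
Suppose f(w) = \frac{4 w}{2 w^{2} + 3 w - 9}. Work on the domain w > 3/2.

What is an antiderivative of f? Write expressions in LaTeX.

An antiderivative is F(w) = \frac{2 \left(\log{\left(w - \frac{3}{2} \right)} + 2 \log{\left(w + 3 \right)}\right)}{3}.

The denominator factors as \left(w + 3\right) \left(2 w - 3\right); partial fractions split f into directly integrable pieces: \frac{4}{3 \left(2 w - 3\right)} + \frac{4}{3 \left(w + 3\right)}.
Check: d/dw[\frac{2 \left(\log{\left(w - \frac{3}{2} \right)} + 2 \log{\left(w + 3 \right)}\right)}{3}] = \frac{4 w}{2 w^{2} + 3 w - 9} = f(w).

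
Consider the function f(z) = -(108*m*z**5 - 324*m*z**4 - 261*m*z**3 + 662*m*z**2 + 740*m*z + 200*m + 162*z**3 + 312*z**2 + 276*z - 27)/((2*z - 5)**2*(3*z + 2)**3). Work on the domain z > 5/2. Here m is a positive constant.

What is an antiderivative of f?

A candidate is checked by its d/dz: the result must match f(z).
Check: d/dz[-(36*m*z**4 - 42*m*z**3 - 104*m*z**2 - 40*m*z - 54*z**2 - 70*z - 29)/(2*(2*z - 5)*(3*z + 2)**2)] = (-108*m*z**5 + 324*m*z**4 + 261*m*z**3 - 662*m*z**2 - 740*m*z - 200*m - 162*z**3 - 312*z**2 - 276*z + 27)/(108*z**5 - 324*z**4 - 261*z**3 + 662*z**2 + 740*z + 200), which equals f(z).

An antiderivative is F(z) = -(36*m*z**4 - 42*m*z**3 - 104*m*z**2 - 40*m*z - 54*z**2 - 70*z - 29)/(2*(2*z - 5)*(3*z + 2)**2).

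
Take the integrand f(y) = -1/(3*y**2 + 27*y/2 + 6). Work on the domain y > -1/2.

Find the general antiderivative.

F(y) = 2*(-log(y + 1/2) + log(y + 4))/21 + C

The denominator factors as 3*(y + 4)*(2*y + 1); partial fractions split f into directly integrable pieces: -4/(21*(2*y + 1)) + 2/(21*(y + 4)).
Check: d/dy[2*(-log(y + 1/2) + log(y + 4))/21] = -2/(6*y**2 + 27*y + 12), which equals f(y).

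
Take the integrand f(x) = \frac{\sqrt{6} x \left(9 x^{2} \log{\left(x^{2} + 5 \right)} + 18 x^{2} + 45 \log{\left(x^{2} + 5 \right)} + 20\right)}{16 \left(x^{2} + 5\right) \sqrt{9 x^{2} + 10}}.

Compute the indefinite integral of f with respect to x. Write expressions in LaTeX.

f has the shape u'v + uv' for u = \frac{3 \sqrt{\frac{3 x^{2}}{2} + \frac{5}{3}}}{8} and v = \log{\left(x^{2} + 5 \right)} — it is the derivative of the product u*v.
Check: d/dx[\frac{\sqrt{6} \sqrt{9 x^{2} + 10} \log{\left(x^{2} + 5 \right)}}{16}] = \frac{9 \sqrt{6} x^{3} \log{\left(x^{2} + 5 \right)} + 18 \sqrt{6} x^{3} + 45 \sqrt{6} x \log{\left(x^{2} + 5 \right)} + 20 \sqrt{6} x}{16 x^{2} \sqrt{9 x^{2} + 10} + 80 \sqrt{9 x^{2} + 10}}, which equals f(x).

F(x) = \frac{\sqrt{6} \sqrt{9 x^{2} + 10} \log{\left(x^{2} + 5 \right)}}{16} + C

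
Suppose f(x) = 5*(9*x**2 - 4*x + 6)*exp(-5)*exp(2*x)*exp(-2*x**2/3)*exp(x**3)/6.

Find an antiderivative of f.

An antiderivative is F(x) = 5*exp(-5)*exp(2*x)*exp(-2*x**2/3)*exp(x**3)/2.

f matches the chain-rule pattern g'(h)*h' with inner function h(x) = x**3 - 2*x**2/3 + 2*x - 5; substituting u = h(x) collapses the integral.
Check: d/dx[5*exp(-5)*exp(2*x)*exp(-2*x**2/3)*exp(x**3)/2] = (45*x**2*exp(2*x)*exp(x**3) - 20*x*exp(2*x)*exp(x**3) + 30*exp(2*x)*exp(x**3))*exp(-5)*exp(-2*x**2/3)/6, which equals f(x).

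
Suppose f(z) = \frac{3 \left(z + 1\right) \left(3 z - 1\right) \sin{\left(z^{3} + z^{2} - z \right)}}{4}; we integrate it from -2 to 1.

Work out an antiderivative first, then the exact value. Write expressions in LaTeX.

f matches the chain-rule pattern g'(h)*h' with inner function h(z) = z^{3} + z^{2} - z; substituting u = h(z) collapses the integral.
F(z) = - \frac{3 \cos{\left(z^{3} + z^{2} - z \right)}}{4} is an antiderivative of f.
Check: d/dz[- \frac{3 \cos{\left(z^{3} + z^{2} - z \right)}}{4}] = \frac{9 z^{2} \sin{\left(z^{3} + z^{2} - z \right)}}{4} + \frac{3 z \sin{\left(z^{3} + z^{2} - z \right)}}{2} - \frac{3 \sin{\left(z^{3} + z^{2} - z \right)}}{4}, which equals f(z).
F(1) = - \frac{3 \cos{\left(1 \right)}}{4}; F(-2) = - \frac{3 \cos{\left(2 \right)}}{4}.
Integral = F(1) - F(-2) = - \frac{3 \cos{\left(1 \right)}}{4} + \frac{3 \cos{\left(2 \right)}}{4}.

Antiderivative: F(z) = - \frac{3 \cos{\left(z^{3} + z^{2} - z \right)}}{4}; value = - \frac{3 \cos{\left(1 \right)}}{4} + \frac{3 \cos{\left(2 \right)}}{4}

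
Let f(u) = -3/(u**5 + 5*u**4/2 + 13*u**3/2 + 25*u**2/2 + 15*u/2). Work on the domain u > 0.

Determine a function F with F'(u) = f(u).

An antiderivative is F(u) = -2*log(u)/5 + log(u + 1) - 16*log(u + 3/2)/29 - 7*log(u**2 + 5)/290 + sqrt(5)*atan(sqrt(5)*u/5)/29.

The denominator factors as u*(u + 1)*(2*u + 3)*(u**2 + 5); partial fractions split f into directly integrable pieces: -(7*u - 25)/(145*(u**2 + 5)) - 32/(29*(2*u + 3)) + 1/(u + 1) - 2/(5*u).
Check: d/du[-2*log(u)/5 + log(u + 1) - 16*log(u + 3/2)/29 - 7*log(u**2 + 5)/290 + sqrt(5)*atan(sqrt(5)*u/5)/29] = -6/(2*u**5 + 5*u**4 + 13*u**3 + 25*u**2 + 15*u), which equals f(u).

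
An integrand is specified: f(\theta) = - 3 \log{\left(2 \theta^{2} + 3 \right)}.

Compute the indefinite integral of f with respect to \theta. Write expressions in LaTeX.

F(\theta) = - 3 \theta \log{\left(2 \theta^{2} + 3 \right)} + 6 \theta - 3 \sqrt{6} \operatorname{atan}{\left(\frac{\sqrt{6} \theta}{3} \right)} + C

Whatever form F(\theta) takes, F'(\theta) = f(\theta) is non-negotiable.
Check: d/d\theta[- 3 \theta \log{\left(2 \theta^{2} + 3 \right)} + 6 \theta - 3 \sqrt{6} \operatorname{atan}{\left(\frac{\sqrt{6} \theta}{3} \right)}] = - 3 \log{\left(2 \theta^{2} + 3 \right)} = f(\theta).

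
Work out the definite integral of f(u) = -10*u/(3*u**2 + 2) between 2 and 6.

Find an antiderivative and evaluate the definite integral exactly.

f matches the chain-rule pattern g'(h)*h' with inner function h(u) = u**2 + 2/3; substituting w = h(u) collapses the integral.
F(u) = -5*log(u**2 + 2/3)/3 is an antiderivative of f.
Check: d/du[-5*log(u**2 + 2/3)/3] = -10*u/(3*u**2 + 2) = f(u).
F(6) = -5*log(110/3)/3; F(2) = -5*log(14/3)/3.
Integral = F(6) - F(2) = -5*log(110/3)/3 + 5*log(14/3)/3.

Antiderivative: F(u) = -5*log(u**2 + 2/3)/3; value = -5*log(110/3)/3 + 5*log(14/3)/3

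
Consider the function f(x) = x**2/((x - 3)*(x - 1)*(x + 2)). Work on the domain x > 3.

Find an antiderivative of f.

Factor the denominator ((x - 3)*(x - 1)*(x + 2)) and decompose: f = 4/(15*(x + 2)) - 1/(6*(x - 1)) + 9/(10*(x - 3)); each piece integrates to a log, atan, or power term.
Check: d/dx[(27*log(x - 3) - 5*log(x - 1) + 8*log(x + 2))/30] = x**2/(x**3 - 2*x**2 - 5*x + 6), which equals f(x).

An antiderivative is F(x) = (27*log(x - 3) - 5*log(x - 1) + 8*log(x + 2))/30.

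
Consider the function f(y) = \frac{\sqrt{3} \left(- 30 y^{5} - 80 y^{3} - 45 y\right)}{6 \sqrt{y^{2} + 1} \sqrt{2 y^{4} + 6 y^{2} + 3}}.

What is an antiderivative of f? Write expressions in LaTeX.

An antiderivative is F(y) = - \frac{5 \sqrt{3} \sqrt{y^{2} + 1} \sqrt{2 y^{4} + 6 y^{2} + 3}}{6}.

Recognize the product-rule pattern: f = u'v + uv' with u = - \frac{5 \sqrt{y^{2} + 1}}{2}, v = \sqrt{\frac{2 y^{4}}{3} + 2 y^{2} + 1}, so integration by parts undoes it.
Check: d/dy[- \frac{5 \sqrt{3} \sqrt{y^{2} + 1} \sqrt{2 y^{4} + 6 y^{2} + 3}}{6}] = \frac{- 30 \sqrt{3} y^{5} - 80 \sqrt{3} y^{3} - 45 \sqrt{3} y}{6 \sqrt{y^{2} + 1} \sqrt{2 y^{4} + 6 y^{2} + 3}}, which equals f(y).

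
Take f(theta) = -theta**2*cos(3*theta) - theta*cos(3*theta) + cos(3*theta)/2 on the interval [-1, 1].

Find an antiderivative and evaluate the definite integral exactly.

Integrate term by term and add the pieces.
F(theta) = (-18*theta**2*sin(3*theta) - 18*theta*sin(3*theta) - 12*theta*cos(3*theta) + 13*sin(3*theta) - 6*cos(3*theta))/54 is an antiderivative of f.
Check: d/dtheta[(-18*theta**2*sin(3*theta) - 18*theta*sin(3*theta) - 12*theta*cos(3*theta) + 13*sin(3*theta) - 6*cos(3*theta))/54] = -theta**2*cos(3*theta) - theta*cos(3*theta) + cos(3*theta)/2 = f(theta).
F(1) = -23*sin(3)/54 - cos(3)/3; F(-1) = cos(3)/9 - 13*sin(3)/54.
Integral = F(1) - F(-1) = -5*sin(3)/27 - 4*cos(3)/9.

Antiderivative: F(theta) = (-18*theta**2*sin(3*theta) - 18*theta*sin(3*theta) - 12*theta*cos(3*theta) + 13*sin(3*theta) - 6*cos(3*theta))/54; value = -5*sin(3)/27 - 4*cos(3)/9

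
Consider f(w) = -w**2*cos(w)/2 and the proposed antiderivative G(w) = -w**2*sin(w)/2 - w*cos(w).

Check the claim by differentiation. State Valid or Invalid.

Invalid: d/dw[G] - f = -cos(w), which is not 0.

d/dw[G] = -w**2*cos(w)/2 - cos(w)
d/dw[G] - f(w) = -cos(w) != 0.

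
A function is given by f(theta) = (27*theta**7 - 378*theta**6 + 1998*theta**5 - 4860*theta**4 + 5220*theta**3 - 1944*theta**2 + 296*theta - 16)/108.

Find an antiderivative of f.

An antiderivative is F(theta) = (3*theta**2 - 12*theta + 2)**4/2592.

f matches the chain-rule pattern g'(h)*h' with inner function h(theta) = theta**2/2 - 2*theta + 1/3; substituting u = h(theta) collapses the integral.
Check: d/dtheta[(3*theta**2 - 12*theta + 2)**4/2592] = theta**7/4 - 7*theta**6/2 + 37*theta**5/2 - 45*theta**4 + 145*theta**3/3 - 18*theta**2 + 74*theta/27 - 4/27, which equals f(theta).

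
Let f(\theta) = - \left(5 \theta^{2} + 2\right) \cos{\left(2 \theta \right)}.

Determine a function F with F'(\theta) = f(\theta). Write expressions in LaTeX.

An antiderivative F(\theta) passes only if d/d\theta[F] lands on f(\theta) exactly.
Check: d/d\theta[- \frac{5 \theta^{2} \sin{\left(2 \theta \right)}}{2} - \frac{5 \theta \cos{\left(2 \theta \right)}}{2} + \frac{\sin{\left(2 \theta \right)}}{4}] = - 5 \theta^{2} \cos{\left(2 \theta \right)} - 2 \cos{\left(2 \theta \right)}, which equals f(\theta).

An antiderivative is F(\theta) = - \frac{5 \theta^{2} \sin{\left(2 \theta \right)}}{2} - \frac{5 \theta \cos{\left(2 \theta \right)}}{2} + \frac{\sin{\left(2 \theta \right)}}{4}.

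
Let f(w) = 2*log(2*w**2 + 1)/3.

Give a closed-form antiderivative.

Differentiate the proposed F(w) back; it has to land on f(w) exactly.
Check: d/dw[2*w*log(2*w**2 + 1)/3 - 4*w/3 + 2*sqrt(2)*atan(sqrt(2)*w)/3] = 2*log(2*w**2 + 1)/3 = f(w).

An antiderivative is F(w) = 2*w*log(2*w**2 + 1)/3 - 4*w/3 + 2*sqrt(2)*atan(sqrt(2)*w)/3.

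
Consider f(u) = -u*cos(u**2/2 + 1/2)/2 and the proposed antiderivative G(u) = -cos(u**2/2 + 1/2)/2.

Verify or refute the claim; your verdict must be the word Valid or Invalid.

Invalid: d/du[G] - f = u*sin(u**2/2 + 1/2)/2 + u*cos(u**2/2 + 1/2)/2, which is not 0.

d/du[G] = u*sin(u**2/2 + 1/2)/2
d/du[G] - f(u) = u*sin(u**2/2 + 1/2)/2 + u*cos(u**2/2 + 1/2)/2 != 0.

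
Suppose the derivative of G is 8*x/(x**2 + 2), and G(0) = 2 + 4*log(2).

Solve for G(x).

G'(x) matches the chain-rule pattern g'(h)*h' with inner function h(x) = x**2 + 2; substituting u = h(x) collapses the integral.
A general antiderivative is 4*log(x**2 + 2) + C.
The condition gives C = 2 + 4*log(2) - (4*log(2)) = 2.
So G(x) = 4*log(x**2 + 2) + 2.
Check: d/dx[4*log(x**2 + 2) + 2] = 8*x/(x**2 + 2) = G'(x).

G(x) = 4*log(x**2 + 2) + 2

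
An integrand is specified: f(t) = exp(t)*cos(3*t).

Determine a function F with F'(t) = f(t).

An antiderivative is F(t) = 3*exp(t)*sin(3*t)/10 + exp(t)*cos(3*t)/10.

Any candidate F(t) must reproduce f(t) exactly when differentiated.
Check: d/dt[3*exp(t)*sin(3*t)/10 + exp(t)*cos(3*t)/10] = exp(t)*cos(3*t) = f(t).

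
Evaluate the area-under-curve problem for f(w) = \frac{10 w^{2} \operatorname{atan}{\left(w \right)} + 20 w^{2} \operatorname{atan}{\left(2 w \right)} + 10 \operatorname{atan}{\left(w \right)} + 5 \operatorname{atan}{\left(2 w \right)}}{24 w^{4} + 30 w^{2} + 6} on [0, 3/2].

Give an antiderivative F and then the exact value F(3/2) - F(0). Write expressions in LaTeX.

Antiderivative: F(w) = \frac{5 \operatorname{atan}{\left(w \right)} \operatorname{atan}{\left(2 w \right)}}{6}; value = \frac{5 \operatorname{atan}{\left(\frac{3}{2} \right)} \operatorname{atan}{\left(3 \right)}}{6}

f has the shape u'v + uv' for u = \frac{5 \operatorname{atan}{\left(w \right)}}{6} and v = \operatorname{atan}{\left(2 w \right)} — it is the derivative of the product u*v.
F(w) = \frac{5 \operatorname{atan}{\left(w \right)} \operatorname{atan}{\left(2 w \right)}}{6} is an antiderivative of f.
Check: d/dw[\frac{5 \operatorname{atan}{\left(w \right)} \operatorname{atan}{\left(2 w \right)}}{6}] = \frac{10 w^{2} \operatorname{atan}{\left(w \right)} + 20 w^{2} \operatorname{atan}{\left(2 w \right)} + 10 \operatorname{atan}{\left(w \right)} + 5 \operatorname{atan}{\left(2 w \right)}}{24 w^{4} + 30 w^{2} + 6} = f(w).
F(3/2) = \frac{5 \operatorname{atan}{\left(\frac{3}{2} \right)} \operatorname{atan}{\left(3 \right)}}{6}; F(0) = 0.
Integral = F(3/2) - F(0) = \frac{5 \operatorname{atan}{\left(\frac{3}{2} \right)} \operatorname{atan}{\left(3 \right)}}{6}.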